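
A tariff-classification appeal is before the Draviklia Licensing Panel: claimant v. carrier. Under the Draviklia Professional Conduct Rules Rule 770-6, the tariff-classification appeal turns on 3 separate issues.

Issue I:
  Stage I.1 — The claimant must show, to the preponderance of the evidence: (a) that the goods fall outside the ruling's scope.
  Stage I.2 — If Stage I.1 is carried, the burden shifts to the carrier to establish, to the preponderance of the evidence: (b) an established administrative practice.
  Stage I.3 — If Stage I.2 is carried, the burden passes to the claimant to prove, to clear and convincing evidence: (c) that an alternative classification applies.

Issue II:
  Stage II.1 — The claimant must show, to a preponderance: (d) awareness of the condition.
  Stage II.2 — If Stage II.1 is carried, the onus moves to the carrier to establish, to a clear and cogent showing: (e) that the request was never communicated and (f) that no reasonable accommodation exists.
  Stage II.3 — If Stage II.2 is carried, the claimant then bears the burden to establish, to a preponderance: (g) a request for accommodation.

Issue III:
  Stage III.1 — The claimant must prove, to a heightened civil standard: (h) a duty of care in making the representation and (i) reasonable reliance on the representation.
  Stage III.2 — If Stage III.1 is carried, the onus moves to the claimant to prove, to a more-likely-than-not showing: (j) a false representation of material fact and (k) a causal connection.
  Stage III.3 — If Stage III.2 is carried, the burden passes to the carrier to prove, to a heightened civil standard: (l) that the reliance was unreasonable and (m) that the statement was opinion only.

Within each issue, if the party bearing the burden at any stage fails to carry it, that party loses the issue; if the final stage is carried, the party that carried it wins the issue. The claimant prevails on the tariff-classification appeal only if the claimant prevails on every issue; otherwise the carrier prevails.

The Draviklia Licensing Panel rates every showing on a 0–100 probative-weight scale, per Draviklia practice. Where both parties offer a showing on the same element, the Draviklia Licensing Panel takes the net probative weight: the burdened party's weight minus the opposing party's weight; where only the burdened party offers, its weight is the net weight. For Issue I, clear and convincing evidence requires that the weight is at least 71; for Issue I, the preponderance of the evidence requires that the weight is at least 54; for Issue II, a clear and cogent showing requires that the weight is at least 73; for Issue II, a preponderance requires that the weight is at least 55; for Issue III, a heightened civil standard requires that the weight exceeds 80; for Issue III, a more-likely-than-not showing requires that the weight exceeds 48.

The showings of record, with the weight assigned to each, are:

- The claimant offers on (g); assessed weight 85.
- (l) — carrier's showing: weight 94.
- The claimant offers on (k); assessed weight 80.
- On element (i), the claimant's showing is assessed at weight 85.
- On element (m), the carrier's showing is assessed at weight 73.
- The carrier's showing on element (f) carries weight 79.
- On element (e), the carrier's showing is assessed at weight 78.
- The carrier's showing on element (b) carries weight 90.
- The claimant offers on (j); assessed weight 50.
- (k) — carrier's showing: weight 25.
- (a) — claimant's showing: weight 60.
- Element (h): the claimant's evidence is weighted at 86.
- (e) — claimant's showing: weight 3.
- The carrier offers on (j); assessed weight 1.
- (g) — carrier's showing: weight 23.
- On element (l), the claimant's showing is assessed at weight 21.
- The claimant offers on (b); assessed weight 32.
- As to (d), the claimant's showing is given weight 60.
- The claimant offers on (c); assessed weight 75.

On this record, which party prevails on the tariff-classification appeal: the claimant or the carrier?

— Issue I —
Stage I.1 — burden on claimant; standard: the preponderance of the evidence (weight is at least 54).
    (a): 60 ≥ 54 [met]
  Stage I.1 is satisfied; the onus moves to the carrier.
Stage I.2 — burden on carrier; standard: the preponderance of the evidence (weight is at least 54).
    (b): 90 − 32 = 58 ≥ 54 [met]
  Stage I.2 is satisfied; the onus moves to the claimant.
Stage I.3 — burden on claimant; standard: clear and convincing evidence (weight is at least 71).
    (c): 75 ≥ 71 [met]
  The claimant carries the last stage.
With every stage satisfied, the claimant prevails on this issue.
— Issue II —
Stage II.1 (claimant, a preponderance, weight is at least 55): (d) 60 ≥ 55 — meets.
  Stage II.1 carried; the burden shifts to the carrier.
Stage II.2 (carrier, a clear and cogent showing, weight is at least 73): (e) net 78−3=75 ≥ 73 — meets; (f) 79 ≥ 73 — meets.
  Stage II.2 is satisfied; the onus moves to the claimant.
Stage II.3 (claimant, a preponderance, weight is at least 55): (g) net 85−23=62 ≥ 55 — meets.
  The claimant carries the last stage.
Every stage carried; the claimant prevails on this issue.
— Issue III —
Stage III.1 (claimant, a heightened civil standard, weight exceeds 80): (h) 86 > 80 — meets; (i) 85 > 80 — meets.
  All elements met. The claimant retains the burden for Stage III.2.
Stage III.2 (claimant, a more-likely-than-not showing, weight exceeds 48): (j) net 50−1=49 > 48 — meets; (k) net 80−25=55 > 48 — meets.
  The claimant carries Stage III.2; the carrier now bears the burden.
Stage III.3 (carrier, a heightened civil standard, weight exceeds 80): (l) net 94−21=73 ≤ 80 — fails; (m) 73 ≤ 80 — fails.
  The carrier does not carry Stage III.3.
The analysis ends at Stage III.3; the claimant prevails on this issue.
Per-issue: Issue I → claimant; Issue II → claimant; Issue III → claimant. The claimant must prevail on every issue; overall, the claimant prevails.

claimant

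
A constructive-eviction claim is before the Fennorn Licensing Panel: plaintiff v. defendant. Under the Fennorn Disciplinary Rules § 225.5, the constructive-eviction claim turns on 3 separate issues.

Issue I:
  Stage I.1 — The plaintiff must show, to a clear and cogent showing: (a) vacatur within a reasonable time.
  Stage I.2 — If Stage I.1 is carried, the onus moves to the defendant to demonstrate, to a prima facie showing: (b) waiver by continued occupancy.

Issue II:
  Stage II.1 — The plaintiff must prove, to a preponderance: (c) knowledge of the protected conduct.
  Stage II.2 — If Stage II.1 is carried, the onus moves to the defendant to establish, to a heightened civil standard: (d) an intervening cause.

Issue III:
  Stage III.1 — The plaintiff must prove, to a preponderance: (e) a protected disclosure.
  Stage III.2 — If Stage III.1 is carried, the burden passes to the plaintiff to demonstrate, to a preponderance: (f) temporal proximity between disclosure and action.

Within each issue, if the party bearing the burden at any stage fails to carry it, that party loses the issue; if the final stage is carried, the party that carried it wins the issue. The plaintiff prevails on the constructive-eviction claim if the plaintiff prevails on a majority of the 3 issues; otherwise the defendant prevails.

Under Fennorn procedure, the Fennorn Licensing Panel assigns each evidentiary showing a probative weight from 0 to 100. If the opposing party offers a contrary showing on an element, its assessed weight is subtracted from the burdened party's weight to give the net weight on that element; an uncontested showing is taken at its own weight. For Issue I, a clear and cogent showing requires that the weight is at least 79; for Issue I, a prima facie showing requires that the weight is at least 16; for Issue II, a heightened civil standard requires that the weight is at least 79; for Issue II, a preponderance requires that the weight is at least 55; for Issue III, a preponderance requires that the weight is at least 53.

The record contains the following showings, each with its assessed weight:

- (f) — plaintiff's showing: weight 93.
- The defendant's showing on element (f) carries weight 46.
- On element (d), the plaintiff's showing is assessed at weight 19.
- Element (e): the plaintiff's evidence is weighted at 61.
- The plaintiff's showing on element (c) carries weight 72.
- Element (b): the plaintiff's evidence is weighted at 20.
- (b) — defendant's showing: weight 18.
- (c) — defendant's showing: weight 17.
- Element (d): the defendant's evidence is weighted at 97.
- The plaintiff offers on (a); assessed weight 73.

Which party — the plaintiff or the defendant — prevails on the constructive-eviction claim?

defendant

— Issue I —
At Stage I.1 the plaintiff must meet a clear and cogent showing (weight is at least 79): on (a) the weight is 73, < 79, so (a) does not meet the standard.
  Stage I.1 not carried; the plaintiff fails its burden.
So the defendant prevails on this issue.
— Issue II —
Stage II.1 — burden on plaintiff; standard: a preponderance (weight is at least 55).
    (c): 72 − 17 = 55 ≥ 55 [met]
  The plaintiff carries Stage II.1; the defendant now bears the burden.
Stage II.2 — burden on defendant; standard: a heightened civil standard (weight is at least 79).
    (d): 97 − 19 = 78 < 79 [not met]
  Not every element is met, so the defendant fails to carry Stage II.2.
The plaintiff prevails on this issue.
— Issue III —
Stage III.1 — burden on plaintiff; standard: a preponderance (weight is at least 53).
    (e): 61 ≥ 53 [met]
  All elements met. The plaintiff retains the burden for Stage III.2.
Stage III.2 — burden on plaintiff; standard: a preponderance (weight is at least 53).
    (f): 93 − 46 = 47 < 53 [not met]
  Not every element is met, so the plaintiff fails to carry Stage III.2.
The defendant prevails on this issue.
Per-issue: Issue I → defendant; Issue II → plaintiff; Issue III → defendant. The plaintiff must prevail on a majority of issues; overall, the defendant prevails.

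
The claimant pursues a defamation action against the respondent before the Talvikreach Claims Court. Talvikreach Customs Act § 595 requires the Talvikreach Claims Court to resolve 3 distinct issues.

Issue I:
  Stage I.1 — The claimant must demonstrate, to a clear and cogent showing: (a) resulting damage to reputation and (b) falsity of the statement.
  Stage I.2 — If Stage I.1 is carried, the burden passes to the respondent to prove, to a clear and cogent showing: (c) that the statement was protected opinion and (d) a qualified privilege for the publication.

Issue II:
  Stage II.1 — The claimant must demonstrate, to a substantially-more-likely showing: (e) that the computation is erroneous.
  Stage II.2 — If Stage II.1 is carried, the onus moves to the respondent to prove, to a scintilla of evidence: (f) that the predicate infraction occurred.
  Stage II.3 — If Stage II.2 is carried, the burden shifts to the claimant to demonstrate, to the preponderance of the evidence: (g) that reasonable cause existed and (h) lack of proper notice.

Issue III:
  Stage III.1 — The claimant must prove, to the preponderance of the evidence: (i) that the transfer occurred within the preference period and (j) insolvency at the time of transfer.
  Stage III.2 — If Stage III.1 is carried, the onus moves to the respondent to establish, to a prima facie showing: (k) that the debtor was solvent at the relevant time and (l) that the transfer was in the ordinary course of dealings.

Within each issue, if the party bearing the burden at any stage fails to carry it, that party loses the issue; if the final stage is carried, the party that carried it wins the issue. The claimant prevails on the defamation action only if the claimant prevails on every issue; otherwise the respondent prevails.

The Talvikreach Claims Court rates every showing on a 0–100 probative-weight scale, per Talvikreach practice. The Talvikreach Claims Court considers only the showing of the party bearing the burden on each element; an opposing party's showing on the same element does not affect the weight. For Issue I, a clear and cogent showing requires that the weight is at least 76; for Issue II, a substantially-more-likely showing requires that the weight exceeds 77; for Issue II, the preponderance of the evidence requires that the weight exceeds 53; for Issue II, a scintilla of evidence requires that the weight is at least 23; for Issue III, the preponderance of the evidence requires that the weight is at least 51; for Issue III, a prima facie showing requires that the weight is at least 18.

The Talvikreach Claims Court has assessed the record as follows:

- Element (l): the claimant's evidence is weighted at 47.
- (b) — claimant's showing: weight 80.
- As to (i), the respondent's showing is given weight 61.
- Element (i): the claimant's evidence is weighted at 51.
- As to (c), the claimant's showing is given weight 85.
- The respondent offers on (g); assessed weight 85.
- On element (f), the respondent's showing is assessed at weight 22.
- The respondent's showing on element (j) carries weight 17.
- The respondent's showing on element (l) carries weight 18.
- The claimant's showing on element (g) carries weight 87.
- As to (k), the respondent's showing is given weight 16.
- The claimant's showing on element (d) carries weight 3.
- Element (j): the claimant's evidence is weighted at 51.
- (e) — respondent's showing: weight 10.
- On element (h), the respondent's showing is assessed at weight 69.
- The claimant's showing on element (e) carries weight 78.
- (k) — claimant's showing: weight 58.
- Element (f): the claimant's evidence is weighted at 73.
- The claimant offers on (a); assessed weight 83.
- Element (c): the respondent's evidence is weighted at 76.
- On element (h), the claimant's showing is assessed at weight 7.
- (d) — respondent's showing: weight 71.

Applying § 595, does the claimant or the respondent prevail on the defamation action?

— Issue I —
Stage I.1 — burden on claimant; standard: a clear and cogent showing (weight is at least 76).
    (a): 83 ≥ 76 [met]
    (b): 80 ≥ 76 [met]
  The claimant carries Stage I.1; the respondent now bears the burden.
Stage I.2 — burden on respondent; standard: a clear and cogent showing (weight is at least 76).
    (c): 76 (claimant's 85 disregarded) ≥ 76 [met]
    (d): 71 (claimant's 3 disregarded) < 76 [not met]
  Not every element is met, so the respondent fails to carry Stage I.2.
The analysis ends at Stage I.2; the claimant prevails on this issue.
— Issue II —
Stage II.1 — burden on claimant; standard: a substantially-more-likely showing (weight exceeds 77).
    (e): 78 (respondent's 10 disregarded) > 77 [met]
  Stage II.1 carried; the burden shifts to the respondent.
Stage II.2 — burden on respondent; standard: a scintilla of evidence (weight is at least 23).
    (f): 22 (claimant's 73 disregarded) < 23 [not met]
  The respondent does not carry Stage II.2.
So the claimant prevails on this issue.
— Issue III —
Stage III.1 (claimant, the preponderance of the evidence, weight is at least 51): (i) 51 (respondent's 61 disregarded) ≥ 51 — meets; (j) 51 (respondent's 17 disregarded) ≥ 51 — meets.
  Stage III.1 carried; the burden shifts to the respondent.
Stage III.2 (respondent, a prima facie showing, weight is at least 18): (k) 16 (claimant's 58 disregarded) < 18 — fails; (l) 18 (claimant's 47 disregarded) ≥ 18 — meets.
  Not every element is met, so the respondent fails to carry Stage III.2.
So the claimant prevails on this issue.
Per-issue: Issue I → claimant; Issue II → claimant; Issue III → claimant. The claimant must prevail on every issue; overall, the claimant prevails.

claimant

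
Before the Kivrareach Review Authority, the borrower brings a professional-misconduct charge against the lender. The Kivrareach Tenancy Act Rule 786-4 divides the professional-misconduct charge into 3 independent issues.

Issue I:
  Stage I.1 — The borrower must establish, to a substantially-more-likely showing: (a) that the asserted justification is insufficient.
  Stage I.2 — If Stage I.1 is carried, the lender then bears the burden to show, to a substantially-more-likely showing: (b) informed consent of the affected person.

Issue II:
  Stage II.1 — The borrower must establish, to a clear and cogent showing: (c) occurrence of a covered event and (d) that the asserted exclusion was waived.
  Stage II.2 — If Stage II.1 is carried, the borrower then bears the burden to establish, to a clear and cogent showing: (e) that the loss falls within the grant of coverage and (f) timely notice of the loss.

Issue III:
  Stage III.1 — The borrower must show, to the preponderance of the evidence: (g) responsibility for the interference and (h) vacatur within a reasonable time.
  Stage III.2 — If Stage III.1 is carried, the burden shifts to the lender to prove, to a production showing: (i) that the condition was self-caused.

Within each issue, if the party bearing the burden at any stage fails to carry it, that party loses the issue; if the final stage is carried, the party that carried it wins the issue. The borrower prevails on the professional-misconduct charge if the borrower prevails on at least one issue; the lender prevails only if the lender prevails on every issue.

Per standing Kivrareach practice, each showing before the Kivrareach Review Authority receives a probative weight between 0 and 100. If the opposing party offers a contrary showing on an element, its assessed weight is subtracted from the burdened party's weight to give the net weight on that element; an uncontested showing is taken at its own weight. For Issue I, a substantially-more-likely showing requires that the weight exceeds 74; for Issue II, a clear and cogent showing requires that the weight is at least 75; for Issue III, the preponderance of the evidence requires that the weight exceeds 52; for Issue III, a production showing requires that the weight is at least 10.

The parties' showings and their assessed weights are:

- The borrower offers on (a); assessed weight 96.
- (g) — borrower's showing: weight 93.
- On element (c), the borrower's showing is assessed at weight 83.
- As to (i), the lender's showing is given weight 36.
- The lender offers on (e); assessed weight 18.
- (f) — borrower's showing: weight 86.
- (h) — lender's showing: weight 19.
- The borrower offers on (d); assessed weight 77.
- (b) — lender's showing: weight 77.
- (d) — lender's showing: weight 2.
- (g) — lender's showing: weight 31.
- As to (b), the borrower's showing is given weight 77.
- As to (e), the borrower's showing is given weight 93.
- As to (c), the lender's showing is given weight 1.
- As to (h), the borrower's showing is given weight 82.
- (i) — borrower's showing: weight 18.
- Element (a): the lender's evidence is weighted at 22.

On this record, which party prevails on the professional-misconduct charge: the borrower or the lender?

— Issue I —
Stage I.1 — burden on borrower; standard: a substantially-more-likely showing (weight exceeds 74).
    (a): 96 − 22 = 74 ≤ 74 [not met]
  Not every element is met, so the borrower fails to carry Stage I.1.
The lender prevails on this issue.
— Issue II —
At Stage II.1 the borrower must meet a clear and cogent showing (weight is at least 75): on (c) the weight is 83 less the opposing 1 gives net 82, which does reach 75, so (c) meets the standard; on (d) the weight is 77 less the opposing 2 gives net 75, which does reach 75, so (d) meets the standard.
  Stage II.1 carried; the burden remains with the borrower.
At Stage II.2 the borrower must meet a clear and cogent showing (weight is at least 75): on (e) the weight is 93 less the opposing 18 gives net 75, ≥ 75, so (e) meets the standard; on (f) the weight is 86, which does reach 75, so (f) meets the standard.
  The borrower carries the last stage.
All stages carried — the borrower prevails on this issue.
— Issue III —
Stage III.1 (borrower, the preponderance of the evidence, weight exceeds 52): (g) net 93−31=62 > 52 — meets; (h) net 82−19=63 > 52 — meets.
  The borrower carries Stage III.1; the lender now bears the burden.
Stage III.2 (lender, a production showing, weight is at least 10): (i) net 36−18=18 ≥ 10 — meets.
  All elements met at the final stage.
With every stage satisfied, the lender prevails on this issue.
Per-issue: Issue I → lender; Issue II → borrower; Issue III → lender. The borrower must prevail on at least one issue; overall, the borrower prevails.

borrower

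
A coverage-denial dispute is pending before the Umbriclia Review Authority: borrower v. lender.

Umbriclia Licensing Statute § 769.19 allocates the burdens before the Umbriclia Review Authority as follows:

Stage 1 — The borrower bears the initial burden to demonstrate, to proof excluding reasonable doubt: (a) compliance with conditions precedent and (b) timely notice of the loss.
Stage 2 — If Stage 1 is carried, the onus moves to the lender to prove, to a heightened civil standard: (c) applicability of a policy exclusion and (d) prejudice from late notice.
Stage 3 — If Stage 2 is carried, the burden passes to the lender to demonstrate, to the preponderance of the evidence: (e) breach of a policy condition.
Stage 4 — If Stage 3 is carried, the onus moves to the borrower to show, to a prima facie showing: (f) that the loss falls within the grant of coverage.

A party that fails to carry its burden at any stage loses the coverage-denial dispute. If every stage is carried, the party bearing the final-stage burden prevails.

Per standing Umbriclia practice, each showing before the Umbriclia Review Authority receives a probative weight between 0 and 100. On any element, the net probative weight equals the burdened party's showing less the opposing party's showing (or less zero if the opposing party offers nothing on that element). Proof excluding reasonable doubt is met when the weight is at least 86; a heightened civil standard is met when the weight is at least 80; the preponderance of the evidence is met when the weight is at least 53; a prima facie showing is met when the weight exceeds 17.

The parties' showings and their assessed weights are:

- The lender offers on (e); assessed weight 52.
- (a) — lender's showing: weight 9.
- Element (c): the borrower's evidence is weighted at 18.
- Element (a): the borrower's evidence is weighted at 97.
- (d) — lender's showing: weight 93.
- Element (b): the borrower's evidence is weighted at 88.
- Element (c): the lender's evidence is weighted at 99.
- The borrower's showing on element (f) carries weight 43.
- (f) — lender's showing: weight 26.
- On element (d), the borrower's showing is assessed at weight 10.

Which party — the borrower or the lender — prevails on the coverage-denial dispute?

At Stage 1 the borrower must meet proof excluding reasonable doubt (weight is at least 86): on (a) the weight is 97 less the opposing 9 gives net 88, ≥ 86, so (a) meets the standard; on (b) the weight is 88, which does reach 86, so (b) meets the standard.
  Stage 1 is satisfied; the onus moves to the lender.
At Stage 2 the lender must meet a heightened civil standard (weight is at least 80): on (c) the weight is 99 less the opposing 18 gives net 81, which does reach 80, so (c) meets the standard; on (d) the weight is 93 less the opposing 10 gives net 83, which does reach 80, so (d) meets the standard.
  All elements met. The lender retains the burden for Stage 3.
At Stage 3 the lender must meet the preponderance of the evidence (weight is at least 53): on (e) the weight is 52, < 53, so (e) does not meet the standard.
  The lender does not carry Stage 3.
The borrower prevails.

borrower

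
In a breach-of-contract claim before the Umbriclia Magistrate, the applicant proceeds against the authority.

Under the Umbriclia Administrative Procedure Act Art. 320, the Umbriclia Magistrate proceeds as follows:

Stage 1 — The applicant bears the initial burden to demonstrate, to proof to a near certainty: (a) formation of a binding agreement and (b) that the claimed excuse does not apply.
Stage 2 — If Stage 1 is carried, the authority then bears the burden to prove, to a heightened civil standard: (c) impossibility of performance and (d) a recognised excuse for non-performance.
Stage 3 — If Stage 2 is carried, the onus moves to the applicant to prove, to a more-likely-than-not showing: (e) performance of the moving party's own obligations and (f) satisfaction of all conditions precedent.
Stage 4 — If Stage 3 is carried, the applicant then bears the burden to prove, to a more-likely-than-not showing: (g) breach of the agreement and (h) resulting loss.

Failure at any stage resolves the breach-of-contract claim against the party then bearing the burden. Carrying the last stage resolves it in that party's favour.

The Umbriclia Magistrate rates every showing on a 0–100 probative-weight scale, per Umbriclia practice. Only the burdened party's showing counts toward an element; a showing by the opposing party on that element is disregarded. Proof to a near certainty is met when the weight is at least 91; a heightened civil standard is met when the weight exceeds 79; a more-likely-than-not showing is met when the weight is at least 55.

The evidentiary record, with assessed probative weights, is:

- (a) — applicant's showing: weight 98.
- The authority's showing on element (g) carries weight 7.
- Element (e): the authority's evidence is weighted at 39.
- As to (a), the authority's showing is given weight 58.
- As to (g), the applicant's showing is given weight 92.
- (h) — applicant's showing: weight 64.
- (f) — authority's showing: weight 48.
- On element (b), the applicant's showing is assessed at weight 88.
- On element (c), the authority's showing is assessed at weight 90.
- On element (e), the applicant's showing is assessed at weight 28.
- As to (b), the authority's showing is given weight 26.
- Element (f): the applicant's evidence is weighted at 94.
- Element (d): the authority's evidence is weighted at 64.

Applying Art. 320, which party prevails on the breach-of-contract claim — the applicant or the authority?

authority

Stage 1 (applicant, proof to a near certainty, weight is at least 91): (a) 98 (authority's 58 disregarded) ≥ 91 — meets; (b) 88 (authority's 26 disregarded) < 91 — fails.
  Stage 1 not carried; the applicant fails its burden.
So the authority prevails.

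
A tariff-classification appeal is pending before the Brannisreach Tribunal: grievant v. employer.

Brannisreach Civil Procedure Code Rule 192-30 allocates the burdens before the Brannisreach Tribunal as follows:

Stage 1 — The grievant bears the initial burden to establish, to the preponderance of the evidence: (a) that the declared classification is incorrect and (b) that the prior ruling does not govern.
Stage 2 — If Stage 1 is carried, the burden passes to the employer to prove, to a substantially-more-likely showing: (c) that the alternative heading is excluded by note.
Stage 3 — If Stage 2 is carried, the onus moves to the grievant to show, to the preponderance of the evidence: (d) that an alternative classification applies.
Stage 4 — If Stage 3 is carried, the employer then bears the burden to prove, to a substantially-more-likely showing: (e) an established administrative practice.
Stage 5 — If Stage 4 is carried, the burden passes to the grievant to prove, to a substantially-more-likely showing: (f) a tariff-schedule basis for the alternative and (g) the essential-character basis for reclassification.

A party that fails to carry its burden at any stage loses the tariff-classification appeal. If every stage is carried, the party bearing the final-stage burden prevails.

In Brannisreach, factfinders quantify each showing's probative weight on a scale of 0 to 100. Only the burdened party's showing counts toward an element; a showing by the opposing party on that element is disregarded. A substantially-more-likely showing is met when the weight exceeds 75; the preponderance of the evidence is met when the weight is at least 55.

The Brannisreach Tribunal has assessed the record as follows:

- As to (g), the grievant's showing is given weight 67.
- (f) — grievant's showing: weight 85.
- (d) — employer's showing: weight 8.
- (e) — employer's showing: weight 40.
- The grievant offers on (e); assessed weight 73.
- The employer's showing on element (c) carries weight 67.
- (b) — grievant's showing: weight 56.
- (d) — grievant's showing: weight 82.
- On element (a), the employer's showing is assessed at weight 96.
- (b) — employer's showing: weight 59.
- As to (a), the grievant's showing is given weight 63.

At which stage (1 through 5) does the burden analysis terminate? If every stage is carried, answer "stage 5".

stage 2

Stage 1 (grievant, the preponderance of the evidence, weight is at least 55): (a) 63 (employer's 96 disregarded) ≥ 55 — meets; (b) 56 (employer's 59 disregarded) ≥ 55 — meets.
  The grievant carries Stage 1; the employer now bears the burden.
Stage 2 (employer, a substantially-more-likely showing, weight exceeds 75): (c) 67 ≤ 75 — fails.
  Stage 2 not carried; the employer fails its burden.
The analysis ends at Stage 2; the grievant prevails.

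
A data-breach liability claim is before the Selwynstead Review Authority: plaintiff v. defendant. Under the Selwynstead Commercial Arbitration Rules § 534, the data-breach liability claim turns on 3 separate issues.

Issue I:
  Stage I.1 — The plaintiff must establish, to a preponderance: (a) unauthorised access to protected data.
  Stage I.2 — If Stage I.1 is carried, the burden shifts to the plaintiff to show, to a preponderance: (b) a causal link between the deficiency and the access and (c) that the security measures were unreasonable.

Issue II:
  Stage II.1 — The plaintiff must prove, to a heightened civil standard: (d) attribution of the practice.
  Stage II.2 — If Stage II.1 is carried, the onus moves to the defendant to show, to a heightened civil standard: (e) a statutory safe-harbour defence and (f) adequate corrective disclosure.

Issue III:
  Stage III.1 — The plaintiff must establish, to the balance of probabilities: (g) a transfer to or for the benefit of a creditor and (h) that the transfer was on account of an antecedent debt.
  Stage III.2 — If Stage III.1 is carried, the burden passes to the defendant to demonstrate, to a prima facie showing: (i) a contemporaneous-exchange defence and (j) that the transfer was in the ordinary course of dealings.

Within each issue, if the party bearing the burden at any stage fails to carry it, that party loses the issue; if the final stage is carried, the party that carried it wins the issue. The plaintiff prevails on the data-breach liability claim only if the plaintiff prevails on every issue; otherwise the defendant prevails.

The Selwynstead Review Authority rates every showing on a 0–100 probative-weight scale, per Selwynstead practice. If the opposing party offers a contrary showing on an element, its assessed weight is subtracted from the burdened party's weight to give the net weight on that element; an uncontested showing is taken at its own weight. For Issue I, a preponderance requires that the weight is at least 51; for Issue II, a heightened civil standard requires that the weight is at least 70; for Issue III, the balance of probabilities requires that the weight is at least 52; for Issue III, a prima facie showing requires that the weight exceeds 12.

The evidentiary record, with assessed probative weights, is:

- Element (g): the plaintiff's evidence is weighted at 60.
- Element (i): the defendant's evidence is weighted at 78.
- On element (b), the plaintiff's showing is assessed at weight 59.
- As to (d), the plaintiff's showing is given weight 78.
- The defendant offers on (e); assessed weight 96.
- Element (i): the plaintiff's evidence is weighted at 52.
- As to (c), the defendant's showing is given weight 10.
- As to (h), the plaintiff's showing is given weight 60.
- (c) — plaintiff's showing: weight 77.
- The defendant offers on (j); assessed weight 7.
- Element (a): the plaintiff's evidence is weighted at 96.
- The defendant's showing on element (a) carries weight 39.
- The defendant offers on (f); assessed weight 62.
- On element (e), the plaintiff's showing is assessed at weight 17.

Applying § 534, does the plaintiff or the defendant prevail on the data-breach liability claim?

plaintiff

— Issue I —
Stage I.1 (plaintiff, a preponderance, weight is at least 51): (a) net 96−39=57 ≥ 51 — meets.
  Stage I.1 is satisfied; the plaintiff continues to bear the burden.
Stage I.2 (plaintiff, a preponderance, weight is at least 51): (b) 59 ≥ 51 — meets; (c) net 77−10=67 ≥ 51 — meets.
  The plaintiff carries the last stage.
Every stage carried; the plaintiff prevails on this issue.
— Issue II —
Stage II.1 (plaintiff, a heightened civil standard, weight is at least 70): (d) 78 ≥ 70 — meets.
  The plaintiff carries Stage II.1; the defendant now bears the burden.
Stage II.2 (defendant, a heightened civil standard, weight is at least 70): (e) net 96−17=79 ≥ 70 — meets; (f) 62 < 70 — fails.
  Stage II.2 not carried; the defendant fails its burden.
The plaintiff prevails on this issue.
— Issue III —
Stage III.1 — burden on plaintiff; standard: the balance of probabilities (weight is at least 52).
    (g): 60 ≥ 52 [met]
    (h): 60 ≥ 52 [met]
  Stage III.1 carried; the burden shifts to the defendant.
Stage III.2 — burden on defendant; standard: a prima facie showing (weight exceeds 12).
    (i): 78 − 52 = 26 > 12 [met]
    (j): 7 ≤ 12 [not met]
  Not every element is met, so the defendant fails to carry Stage III.2.
The plaintiff prevails on this issue.
Per-issue: Issue I → plaintiff; Issue II → plaintiff; Issue III → plaintiff. The plaintiff must prevail on every issue; overall, the plaintiff prevails.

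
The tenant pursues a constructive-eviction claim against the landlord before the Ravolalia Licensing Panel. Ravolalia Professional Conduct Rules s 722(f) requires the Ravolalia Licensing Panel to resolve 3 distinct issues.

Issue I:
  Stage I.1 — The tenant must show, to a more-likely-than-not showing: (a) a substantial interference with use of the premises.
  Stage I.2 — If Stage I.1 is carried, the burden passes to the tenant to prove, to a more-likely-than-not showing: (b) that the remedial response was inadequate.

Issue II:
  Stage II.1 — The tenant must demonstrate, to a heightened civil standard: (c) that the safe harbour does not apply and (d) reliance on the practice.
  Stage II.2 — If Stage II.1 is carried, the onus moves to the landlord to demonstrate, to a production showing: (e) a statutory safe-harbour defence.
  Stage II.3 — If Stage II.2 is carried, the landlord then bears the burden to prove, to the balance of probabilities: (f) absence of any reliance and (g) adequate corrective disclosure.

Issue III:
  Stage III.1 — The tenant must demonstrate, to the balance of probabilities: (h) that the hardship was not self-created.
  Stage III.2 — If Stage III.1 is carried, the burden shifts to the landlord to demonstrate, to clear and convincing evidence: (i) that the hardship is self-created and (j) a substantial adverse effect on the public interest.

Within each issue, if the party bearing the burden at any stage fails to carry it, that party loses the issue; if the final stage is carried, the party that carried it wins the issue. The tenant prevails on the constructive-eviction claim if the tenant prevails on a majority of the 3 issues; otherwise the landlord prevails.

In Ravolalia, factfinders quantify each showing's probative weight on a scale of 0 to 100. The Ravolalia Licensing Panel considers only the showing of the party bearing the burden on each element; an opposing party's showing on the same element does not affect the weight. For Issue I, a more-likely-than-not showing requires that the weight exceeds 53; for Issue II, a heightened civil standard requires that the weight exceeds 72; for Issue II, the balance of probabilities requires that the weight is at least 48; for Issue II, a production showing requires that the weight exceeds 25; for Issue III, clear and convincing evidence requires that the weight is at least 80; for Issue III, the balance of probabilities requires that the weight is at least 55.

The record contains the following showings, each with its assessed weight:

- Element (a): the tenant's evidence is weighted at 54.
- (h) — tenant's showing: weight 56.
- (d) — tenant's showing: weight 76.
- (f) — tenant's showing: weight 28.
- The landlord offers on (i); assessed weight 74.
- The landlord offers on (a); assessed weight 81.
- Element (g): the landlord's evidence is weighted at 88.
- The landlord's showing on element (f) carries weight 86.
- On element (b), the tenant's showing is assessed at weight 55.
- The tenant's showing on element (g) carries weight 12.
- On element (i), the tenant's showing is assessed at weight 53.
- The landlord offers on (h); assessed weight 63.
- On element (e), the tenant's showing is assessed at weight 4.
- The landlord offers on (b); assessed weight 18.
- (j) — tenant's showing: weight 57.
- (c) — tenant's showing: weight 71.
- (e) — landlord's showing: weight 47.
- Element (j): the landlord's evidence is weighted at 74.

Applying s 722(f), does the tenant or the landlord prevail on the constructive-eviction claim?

tenant

— Issue I —
Stage I.1 (tenant, a more-likely-than-not showing, weight exceeds 53): (a) 54 (landlord's 81 disregarded) > 53 — meets.
  All elements met. The tenant retains the burden for Stage I.2.
Stage I.2 (tenant, a more-likely-than-not showing, weight exceeds 53): (b) 55 (landlord's 18 disregarded) > 53 — meets.
  All elements met at the final stage.
With every stage satisfied, the tenant prevails on this issue.
— Issue II —
Stage II.1 (tenant, a heightened civil standard, weight exceeds 72): (c) 71 ≤ 72 — fails; (d) 76 > 72 — meets.
  The tenant does not carry Stage II.1.
The analysis ends at Stage II.1; the landlord prevails on this issue.
— Issue III —
Stage III.1 (tenant, the balance of probabilities, weight is at least 55): (h) 56 (landlord's 63 disregarded) ≥ 55 — meets.
  Stage III.1 carried; the burden shifts to the landlord.
Stage III.2 (landlord, clear and convincing evidence, weight is at least 80): (i) 74 (tenant's 53 disregarded) < 80 — fails; (j) 74 (tenant's 57 disregarded) < 80 — fails.
  The landlord does not carry Stage III.2.
The analysis ends at Stage III.2; the tenant prevails on this issue.
Per-issue: Issue I → tenant; Issue II → landlord; Issue III → tenant. The tenant must prevail on a majority of issues; overall, the tenant prevails.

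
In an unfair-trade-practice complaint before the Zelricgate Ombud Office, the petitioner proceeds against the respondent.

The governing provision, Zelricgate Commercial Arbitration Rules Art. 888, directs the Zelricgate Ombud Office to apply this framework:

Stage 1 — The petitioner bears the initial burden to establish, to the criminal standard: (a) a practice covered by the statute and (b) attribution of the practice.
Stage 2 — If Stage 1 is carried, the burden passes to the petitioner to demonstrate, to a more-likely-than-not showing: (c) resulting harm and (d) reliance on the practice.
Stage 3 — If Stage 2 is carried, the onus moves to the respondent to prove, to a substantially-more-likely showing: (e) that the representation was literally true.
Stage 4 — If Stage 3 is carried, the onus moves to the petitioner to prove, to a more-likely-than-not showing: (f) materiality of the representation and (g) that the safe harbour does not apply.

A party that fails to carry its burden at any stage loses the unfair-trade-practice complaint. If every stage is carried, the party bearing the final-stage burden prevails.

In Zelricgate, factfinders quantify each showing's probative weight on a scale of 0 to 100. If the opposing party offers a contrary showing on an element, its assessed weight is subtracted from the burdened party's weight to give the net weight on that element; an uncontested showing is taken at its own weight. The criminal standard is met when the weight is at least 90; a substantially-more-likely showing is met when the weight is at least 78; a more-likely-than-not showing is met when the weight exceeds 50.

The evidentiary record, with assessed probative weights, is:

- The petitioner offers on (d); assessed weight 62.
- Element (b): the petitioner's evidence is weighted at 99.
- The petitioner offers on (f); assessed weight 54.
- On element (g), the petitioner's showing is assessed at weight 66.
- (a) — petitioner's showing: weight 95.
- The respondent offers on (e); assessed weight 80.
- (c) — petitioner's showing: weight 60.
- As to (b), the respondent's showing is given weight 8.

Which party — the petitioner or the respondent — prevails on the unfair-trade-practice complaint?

At Stage 1 the petitioner must meet the criminal standard (weight is at least 90): on (a) the weight is 95, which does reach 90, so (a) meets the standard; on (b) the weight is 99 less the opposing 8 gives net 91, ≥ 90, so (b) meets the standard.
  Stage 1 carried; the burden remains with the petitioner.
At Stage 2 the petitioner must meet a more-likely-than-not showing (weight exceeds 50): on (c) the weight is 60, > 50, so (c) meets the standard; on (d) the weight is 62, which does exceed 50, so (d) meets the standard.
  Stage 2 is satisfied; the onus moves to the respondent.
At Stage 3 the respondent must meet a substantially-more-likely showing (weight is at least 78): on (e) the weight is 80, ≥ 78, so (e) meets the standard.
  Stage 3 carried; the burden shifts to the petitioner.
At Stage 4 the petitioner must meet a more-likely-than-not showing (weight exceeds 50): on (f) the weight is 54, > 50, so (f) meets the standard; on (g) the weight is 66, which does exceed 50, so (g) meets the standard.
  All elements met at the final stage.
With every stage satisfied, the petitioner prevails.

petitioner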